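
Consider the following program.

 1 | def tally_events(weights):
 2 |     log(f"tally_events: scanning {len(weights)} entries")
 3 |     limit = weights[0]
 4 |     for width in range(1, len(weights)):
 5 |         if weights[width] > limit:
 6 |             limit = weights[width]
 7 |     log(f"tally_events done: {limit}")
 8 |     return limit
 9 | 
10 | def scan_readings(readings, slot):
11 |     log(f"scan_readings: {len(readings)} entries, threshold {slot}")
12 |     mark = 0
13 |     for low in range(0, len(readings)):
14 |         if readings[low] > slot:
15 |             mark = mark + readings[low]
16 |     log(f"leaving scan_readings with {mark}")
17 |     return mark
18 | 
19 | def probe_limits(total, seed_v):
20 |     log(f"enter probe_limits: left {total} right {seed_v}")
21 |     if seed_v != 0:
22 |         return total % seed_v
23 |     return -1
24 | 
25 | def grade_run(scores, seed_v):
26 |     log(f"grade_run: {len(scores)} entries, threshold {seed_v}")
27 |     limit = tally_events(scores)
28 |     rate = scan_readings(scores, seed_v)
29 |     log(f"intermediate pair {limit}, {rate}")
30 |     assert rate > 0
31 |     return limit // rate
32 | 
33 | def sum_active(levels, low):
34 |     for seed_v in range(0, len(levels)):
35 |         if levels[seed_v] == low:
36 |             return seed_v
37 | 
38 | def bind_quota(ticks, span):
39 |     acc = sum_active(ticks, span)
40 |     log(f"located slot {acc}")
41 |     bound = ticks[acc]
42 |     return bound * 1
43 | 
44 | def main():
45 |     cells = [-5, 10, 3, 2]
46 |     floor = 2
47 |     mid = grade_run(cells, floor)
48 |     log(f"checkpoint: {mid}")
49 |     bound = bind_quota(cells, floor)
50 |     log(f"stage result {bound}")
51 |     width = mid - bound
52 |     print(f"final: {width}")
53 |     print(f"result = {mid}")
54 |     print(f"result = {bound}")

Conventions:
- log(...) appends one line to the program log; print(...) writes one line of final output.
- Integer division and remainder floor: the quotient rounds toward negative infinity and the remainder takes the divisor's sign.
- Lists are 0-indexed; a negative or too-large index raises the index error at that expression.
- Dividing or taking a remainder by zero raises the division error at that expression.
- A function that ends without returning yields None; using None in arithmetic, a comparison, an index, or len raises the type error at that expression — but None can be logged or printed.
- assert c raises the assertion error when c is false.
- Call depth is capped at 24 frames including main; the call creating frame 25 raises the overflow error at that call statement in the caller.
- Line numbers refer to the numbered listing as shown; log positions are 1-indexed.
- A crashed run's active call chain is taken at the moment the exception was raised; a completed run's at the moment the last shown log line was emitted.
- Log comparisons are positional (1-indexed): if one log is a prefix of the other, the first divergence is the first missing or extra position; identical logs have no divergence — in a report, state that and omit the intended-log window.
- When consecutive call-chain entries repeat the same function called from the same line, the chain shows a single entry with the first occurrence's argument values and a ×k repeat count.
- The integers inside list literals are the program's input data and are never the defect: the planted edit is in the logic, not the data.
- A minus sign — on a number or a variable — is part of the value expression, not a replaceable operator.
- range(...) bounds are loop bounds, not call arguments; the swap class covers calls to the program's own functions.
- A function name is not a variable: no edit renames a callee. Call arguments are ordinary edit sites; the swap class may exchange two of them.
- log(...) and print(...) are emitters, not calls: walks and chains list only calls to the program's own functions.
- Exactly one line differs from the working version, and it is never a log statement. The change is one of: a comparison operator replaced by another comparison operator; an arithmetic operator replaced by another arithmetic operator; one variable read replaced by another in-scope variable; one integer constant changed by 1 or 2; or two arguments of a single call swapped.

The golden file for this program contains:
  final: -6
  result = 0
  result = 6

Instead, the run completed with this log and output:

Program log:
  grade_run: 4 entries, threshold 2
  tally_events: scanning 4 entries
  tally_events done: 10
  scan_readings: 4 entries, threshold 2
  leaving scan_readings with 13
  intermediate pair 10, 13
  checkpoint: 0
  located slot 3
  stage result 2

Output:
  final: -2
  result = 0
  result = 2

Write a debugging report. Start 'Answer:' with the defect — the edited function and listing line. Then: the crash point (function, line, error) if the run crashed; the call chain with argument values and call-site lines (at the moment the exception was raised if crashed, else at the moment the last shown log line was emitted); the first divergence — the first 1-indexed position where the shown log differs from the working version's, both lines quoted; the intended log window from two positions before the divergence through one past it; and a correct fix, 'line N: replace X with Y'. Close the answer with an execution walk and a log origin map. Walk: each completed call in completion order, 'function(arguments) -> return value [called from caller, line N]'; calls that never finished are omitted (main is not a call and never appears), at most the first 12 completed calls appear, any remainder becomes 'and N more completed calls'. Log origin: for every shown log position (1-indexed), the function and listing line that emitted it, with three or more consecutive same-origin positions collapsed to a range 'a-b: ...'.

Answer: the defect is in bind_quota at line 42.
Core observation: Position 9 is the first bad log line: 'stage result 2' should read 'stage result 6'.
Call chain: main.
First divergence: position 9 — the shown line 'stage result 2' should read 'stage result 6'.
Intended log window:
  7: checkpoint: 0
  8: located slot 3
  9: stage result 6
Execution walk:
  tally_events([-5, 10, 3, 2]) -> 10  [called from grade_run, line 27]
  scan_readings([-5, 10, 3, 2], 2) -> 13  [called from grade_run, line 28]
  grade_run([-5, 10, 3, 2], 2) -> 0  [called from main, line 47]
  sum_active([-5, 10, 3, 2], 2) -> 3  [called from bind_quota, line 39]
  bind_quota([-5, 10, 3, 2], 2) -> 2  [called from main, line 49]
Log origin:
  1: emitted by grade_run (line 26)
  2: emitted by tally_events (line 2)
  3: emitted by tally_events (line 7)
  4: emitted by scan_readings (line 11)
  5: emitted by scan_readings (line 16)
  6: emitted by grade_run (line 29)
  7: emitted by main (line 48)
  8: emitted by bind_quota (line 40)
  9: emitted by main (line 50)
A correct fix: line 42: replace `1` with `3`.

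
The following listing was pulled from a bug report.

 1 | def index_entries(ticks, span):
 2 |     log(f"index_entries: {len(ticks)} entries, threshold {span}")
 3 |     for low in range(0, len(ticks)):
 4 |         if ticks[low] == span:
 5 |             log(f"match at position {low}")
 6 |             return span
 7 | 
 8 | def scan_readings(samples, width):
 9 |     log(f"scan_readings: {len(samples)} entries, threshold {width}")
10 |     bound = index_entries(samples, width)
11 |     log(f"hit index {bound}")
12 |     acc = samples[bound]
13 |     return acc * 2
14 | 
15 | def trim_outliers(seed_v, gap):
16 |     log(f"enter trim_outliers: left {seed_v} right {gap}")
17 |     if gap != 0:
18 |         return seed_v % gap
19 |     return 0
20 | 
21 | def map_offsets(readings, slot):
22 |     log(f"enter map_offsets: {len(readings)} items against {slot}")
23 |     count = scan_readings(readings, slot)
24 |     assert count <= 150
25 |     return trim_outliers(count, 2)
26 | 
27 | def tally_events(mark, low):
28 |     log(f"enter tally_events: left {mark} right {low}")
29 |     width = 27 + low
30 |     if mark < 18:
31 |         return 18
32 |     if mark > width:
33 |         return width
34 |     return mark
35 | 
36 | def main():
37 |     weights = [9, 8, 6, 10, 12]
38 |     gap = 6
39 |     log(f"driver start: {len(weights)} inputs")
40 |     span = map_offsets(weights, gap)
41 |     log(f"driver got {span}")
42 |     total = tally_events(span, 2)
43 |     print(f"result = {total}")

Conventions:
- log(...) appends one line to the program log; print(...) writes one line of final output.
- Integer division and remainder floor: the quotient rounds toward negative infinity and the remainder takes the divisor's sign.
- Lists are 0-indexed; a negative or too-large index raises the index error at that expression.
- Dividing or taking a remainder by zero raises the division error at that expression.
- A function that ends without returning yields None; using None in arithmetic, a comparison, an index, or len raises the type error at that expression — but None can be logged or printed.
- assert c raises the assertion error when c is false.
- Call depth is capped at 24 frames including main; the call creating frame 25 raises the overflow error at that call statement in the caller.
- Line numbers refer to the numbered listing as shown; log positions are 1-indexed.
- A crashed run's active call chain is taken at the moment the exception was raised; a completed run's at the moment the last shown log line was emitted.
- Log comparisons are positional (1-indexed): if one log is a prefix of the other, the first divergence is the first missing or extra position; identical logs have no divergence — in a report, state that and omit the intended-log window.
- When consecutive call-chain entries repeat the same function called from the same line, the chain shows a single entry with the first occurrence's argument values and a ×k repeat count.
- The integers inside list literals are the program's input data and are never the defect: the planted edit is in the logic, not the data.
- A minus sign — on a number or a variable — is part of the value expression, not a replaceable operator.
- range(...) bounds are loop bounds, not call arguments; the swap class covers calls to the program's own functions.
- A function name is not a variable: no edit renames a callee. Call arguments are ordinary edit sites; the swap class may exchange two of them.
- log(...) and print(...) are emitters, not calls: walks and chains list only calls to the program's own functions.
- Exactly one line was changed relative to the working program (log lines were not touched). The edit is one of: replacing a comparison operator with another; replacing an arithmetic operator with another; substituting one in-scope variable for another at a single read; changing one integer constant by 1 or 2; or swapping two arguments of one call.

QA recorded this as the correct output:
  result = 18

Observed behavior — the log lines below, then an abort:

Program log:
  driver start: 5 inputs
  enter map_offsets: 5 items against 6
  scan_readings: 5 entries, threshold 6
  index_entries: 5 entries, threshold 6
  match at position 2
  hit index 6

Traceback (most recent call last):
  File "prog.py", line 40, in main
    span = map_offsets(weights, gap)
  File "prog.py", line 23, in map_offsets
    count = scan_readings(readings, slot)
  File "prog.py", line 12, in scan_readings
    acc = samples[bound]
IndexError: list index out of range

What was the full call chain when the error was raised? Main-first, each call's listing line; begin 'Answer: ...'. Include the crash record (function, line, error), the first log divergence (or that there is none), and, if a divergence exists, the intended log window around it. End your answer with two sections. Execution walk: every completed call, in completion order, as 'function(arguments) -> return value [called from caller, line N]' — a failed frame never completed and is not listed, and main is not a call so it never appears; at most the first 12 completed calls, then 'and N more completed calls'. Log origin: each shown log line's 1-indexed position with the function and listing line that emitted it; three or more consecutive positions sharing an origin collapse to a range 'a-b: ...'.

Answer: main -> map_offsets (called at line 40) -> scan_readings (called at line 23).
Core observation: Log line 6 is where behavior first shows: 'hit index 6' appears instead of 'hit index 2'.
Crash: scan_readings, line 12, IndexError.
First divergence: position 6 — the shown line 'hit index 6' should read 'hit index 2'.
Intended log window:
  4: index_entries: 5 entries, threshold 6
  5: match at position 2
  6: hit index 2
  7: enter trim_outliers: left 12 right 2
Execution walk:
  index_entries([9, 8, 6, 10, 12], 6) -> 6  [called from scan_readings, line 10]
Log origin:
  1: from main, line 39
  2: from map_offsets, line 22
  3: from scan_readings, line 9
  4: from index_entries, line 2
  5: from index_entries, line 5
  6: from scan_readings, line 11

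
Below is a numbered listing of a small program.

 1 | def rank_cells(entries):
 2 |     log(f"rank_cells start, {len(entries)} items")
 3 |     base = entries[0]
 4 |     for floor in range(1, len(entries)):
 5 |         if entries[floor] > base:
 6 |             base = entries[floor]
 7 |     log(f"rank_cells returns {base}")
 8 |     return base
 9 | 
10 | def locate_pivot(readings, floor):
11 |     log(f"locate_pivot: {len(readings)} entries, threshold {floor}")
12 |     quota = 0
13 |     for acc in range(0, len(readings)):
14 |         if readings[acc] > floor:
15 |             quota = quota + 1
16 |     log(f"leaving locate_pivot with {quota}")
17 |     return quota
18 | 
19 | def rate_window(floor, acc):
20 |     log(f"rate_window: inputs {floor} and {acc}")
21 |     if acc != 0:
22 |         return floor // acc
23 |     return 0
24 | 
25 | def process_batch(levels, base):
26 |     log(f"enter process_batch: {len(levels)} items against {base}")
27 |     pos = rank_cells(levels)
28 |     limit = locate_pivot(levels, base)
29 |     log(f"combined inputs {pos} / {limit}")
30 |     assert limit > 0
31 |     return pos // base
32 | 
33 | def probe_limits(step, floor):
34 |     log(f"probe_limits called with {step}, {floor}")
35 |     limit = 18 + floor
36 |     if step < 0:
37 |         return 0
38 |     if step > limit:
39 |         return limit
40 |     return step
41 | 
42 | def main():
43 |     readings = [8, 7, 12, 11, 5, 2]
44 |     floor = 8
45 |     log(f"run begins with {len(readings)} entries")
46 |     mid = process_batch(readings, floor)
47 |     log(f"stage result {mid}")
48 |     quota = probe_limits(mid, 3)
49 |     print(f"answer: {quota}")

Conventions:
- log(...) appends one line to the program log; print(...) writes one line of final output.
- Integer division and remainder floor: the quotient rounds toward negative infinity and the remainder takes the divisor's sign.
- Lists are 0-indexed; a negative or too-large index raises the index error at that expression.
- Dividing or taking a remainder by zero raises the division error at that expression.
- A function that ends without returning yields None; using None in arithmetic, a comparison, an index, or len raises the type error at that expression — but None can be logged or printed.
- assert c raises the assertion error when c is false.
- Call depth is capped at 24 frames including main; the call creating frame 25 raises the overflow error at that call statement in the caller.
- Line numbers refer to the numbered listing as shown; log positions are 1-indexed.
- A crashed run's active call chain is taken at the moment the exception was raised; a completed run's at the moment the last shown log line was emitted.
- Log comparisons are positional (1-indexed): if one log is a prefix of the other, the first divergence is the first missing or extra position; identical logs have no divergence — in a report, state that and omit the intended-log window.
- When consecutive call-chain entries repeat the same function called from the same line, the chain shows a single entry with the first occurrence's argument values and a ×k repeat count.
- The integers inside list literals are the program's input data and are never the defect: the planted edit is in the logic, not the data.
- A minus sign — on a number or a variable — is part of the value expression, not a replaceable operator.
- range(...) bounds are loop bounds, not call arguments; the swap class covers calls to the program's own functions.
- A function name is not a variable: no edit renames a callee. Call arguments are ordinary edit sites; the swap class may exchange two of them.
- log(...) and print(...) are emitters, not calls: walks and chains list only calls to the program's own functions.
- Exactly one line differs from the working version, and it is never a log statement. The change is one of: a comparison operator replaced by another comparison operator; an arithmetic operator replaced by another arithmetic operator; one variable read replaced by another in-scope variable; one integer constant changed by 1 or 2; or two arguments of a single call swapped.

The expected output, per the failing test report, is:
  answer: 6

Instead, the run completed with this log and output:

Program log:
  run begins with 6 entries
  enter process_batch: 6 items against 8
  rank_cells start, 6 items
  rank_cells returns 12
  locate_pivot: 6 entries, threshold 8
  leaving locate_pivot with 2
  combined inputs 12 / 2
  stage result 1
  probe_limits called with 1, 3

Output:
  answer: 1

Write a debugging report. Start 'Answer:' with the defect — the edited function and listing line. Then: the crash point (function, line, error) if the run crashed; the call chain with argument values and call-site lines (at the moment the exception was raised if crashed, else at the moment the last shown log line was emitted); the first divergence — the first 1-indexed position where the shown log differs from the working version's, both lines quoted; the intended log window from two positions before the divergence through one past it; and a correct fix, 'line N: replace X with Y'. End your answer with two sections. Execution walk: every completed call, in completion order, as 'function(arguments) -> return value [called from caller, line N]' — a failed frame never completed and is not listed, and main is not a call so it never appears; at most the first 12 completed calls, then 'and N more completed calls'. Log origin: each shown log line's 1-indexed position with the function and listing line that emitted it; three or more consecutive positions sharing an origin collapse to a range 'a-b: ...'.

Answer: the defect is in process_batch at line 31.
The tell: At log position 8 the runs split — shown 'stage result 1', but the working version logs 'stage result 6'.
Call chain: main -> probe_limits(1, 3) (called at line 48).
First divergence: position 8; shown 'stage result 1' vs intended 'stage result 6'.
Intended log window:
  6: leaving locate_pivot with 2
  7: combined inputs 12 / 2
  8: stage result 6
  9: probe_limits called with 6, 3
Execution walk:
  rank_cells([8, 7, 12, 11, 5, 2]) -> 12  [called from process_batch, line 27]
  locate_pivot([8, 7, 12, 11, 5, 2], 8) -> 2  [called from process_batch, line 28]
  process_batch([8, 7, 12, 11, 5, 2], 8) -> 1  [called from main, line 46]
  probe_limits(1, 3) -> 1  [called from main, line 48]
Log origins:
  1 — main, line 45
  2 — process_batch, line 26
  3 — rank_cells, line 2
  4 — rank_cells, line 7
  5 — locate_pivot, line 11
  6 — locate_pivot, line 16
  7 — process_batch, line 29
  8 — main, line 47
  9 — probe_limits, line 34
A correct fix: line 31: replace `base` with `limit`.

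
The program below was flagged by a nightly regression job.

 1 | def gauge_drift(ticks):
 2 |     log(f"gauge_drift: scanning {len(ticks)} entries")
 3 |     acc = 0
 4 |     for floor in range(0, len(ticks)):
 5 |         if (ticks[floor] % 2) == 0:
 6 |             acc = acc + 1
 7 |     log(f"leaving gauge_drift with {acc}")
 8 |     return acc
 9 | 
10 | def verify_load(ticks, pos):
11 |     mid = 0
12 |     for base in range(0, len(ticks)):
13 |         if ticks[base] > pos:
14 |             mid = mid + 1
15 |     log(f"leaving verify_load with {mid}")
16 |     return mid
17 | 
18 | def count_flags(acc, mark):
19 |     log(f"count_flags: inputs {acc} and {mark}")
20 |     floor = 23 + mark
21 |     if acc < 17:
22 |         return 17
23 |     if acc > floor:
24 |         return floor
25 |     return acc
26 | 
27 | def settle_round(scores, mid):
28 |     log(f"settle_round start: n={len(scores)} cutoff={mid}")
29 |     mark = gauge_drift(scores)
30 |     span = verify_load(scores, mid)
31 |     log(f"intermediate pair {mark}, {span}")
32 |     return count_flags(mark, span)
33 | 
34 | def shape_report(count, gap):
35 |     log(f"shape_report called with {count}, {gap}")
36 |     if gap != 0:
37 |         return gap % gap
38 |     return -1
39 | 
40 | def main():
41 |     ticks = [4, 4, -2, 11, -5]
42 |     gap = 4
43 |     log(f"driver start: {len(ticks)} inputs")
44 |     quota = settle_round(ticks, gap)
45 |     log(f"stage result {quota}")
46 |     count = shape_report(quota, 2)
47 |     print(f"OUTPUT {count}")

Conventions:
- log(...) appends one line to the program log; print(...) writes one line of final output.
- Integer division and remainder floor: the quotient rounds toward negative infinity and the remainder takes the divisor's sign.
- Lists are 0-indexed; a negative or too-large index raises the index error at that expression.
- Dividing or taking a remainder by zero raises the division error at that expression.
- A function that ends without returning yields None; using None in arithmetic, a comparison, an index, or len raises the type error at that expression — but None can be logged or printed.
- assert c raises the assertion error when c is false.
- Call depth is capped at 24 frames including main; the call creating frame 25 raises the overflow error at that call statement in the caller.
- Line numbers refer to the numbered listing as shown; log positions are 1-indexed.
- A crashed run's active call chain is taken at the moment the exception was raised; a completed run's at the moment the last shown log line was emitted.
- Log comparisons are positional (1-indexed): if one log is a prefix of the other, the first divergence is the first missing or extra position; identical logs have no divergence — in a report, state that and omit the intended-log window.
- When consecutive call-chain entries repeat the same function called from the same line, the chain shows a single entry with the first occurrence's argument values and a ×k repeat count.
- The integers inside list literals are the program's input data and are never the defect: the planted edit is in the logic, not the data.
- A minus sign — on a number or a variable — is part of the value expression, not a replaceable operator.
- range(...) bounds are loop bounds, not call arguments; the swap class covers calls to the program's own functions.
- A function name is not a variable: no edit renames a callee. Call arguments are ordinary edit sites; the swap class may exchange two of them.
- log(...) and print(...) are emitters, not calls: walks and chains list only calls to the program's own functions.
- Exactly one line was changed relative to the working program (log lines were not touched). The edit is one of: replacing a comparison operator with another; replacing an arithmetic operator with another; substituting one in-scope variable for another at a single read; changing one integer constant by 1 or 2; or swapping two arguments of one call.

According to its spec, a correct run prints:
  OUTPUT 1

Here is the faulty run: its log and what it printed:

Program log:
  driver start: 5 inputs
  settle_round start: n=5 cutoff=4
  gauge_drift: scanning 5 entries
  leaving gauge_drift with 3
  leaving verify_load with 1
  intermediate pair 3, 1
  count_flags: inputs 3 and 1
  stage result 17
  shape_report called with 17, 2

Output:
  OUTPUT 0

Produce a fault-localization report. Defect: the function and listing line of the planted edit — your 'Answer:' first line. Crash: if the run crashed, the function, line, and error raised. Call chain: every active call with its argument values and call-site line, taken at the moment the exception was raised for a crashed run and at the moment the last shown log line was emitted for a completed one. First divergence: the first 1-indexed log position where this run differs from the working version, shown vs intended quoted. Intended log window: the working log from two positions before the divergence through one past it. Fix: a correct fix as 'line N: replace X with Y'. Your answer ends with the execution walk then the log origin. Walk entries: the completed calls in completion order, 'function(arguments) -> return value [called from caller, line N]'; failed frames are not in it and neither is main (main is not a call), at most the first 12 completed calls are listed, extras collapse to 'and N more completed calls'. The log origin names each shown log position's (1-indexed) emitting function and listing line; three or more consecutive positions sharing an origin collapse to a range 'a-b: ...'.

Answer: the defect is in shape_report at line 37.
Key fact: Log streams are identical — the defect surfaces only in the printed output.
Call chain: main -> shape_report(17, 2) (called at line 46).
First divergence: none — the logs agree in full.
Execution walk:
  gauge_drift([4, 4, -2, 11, -5]) -> 3  [called from settle_round, line 29]
  verify_load([4, 4, -2, 11, -5], 4) -> 1  [called from settle_round, line 30]
  count_flags(3, 1) -> 17  [called from settle_round, line 32]
  settle_round([4, 4, -2, 11, -5], 4) -> 17  [called from main, line 44]
  shape_report(17, 2) -> 0  [called from main, line 46]
Log origin:
  1 — main, line 43
  2 — settle_round, line 28
  3 — gauge_drift, line 2
  4 — gauge_drift, line 7
  5 — verify_load, line 15
  6 — settle_round, line 31
  7 — count_flags, line 19
  8 — main, line 45
  9 — shape_report, line 35
A correct fix: line 37: replace `gap % gap` with `count % gap`.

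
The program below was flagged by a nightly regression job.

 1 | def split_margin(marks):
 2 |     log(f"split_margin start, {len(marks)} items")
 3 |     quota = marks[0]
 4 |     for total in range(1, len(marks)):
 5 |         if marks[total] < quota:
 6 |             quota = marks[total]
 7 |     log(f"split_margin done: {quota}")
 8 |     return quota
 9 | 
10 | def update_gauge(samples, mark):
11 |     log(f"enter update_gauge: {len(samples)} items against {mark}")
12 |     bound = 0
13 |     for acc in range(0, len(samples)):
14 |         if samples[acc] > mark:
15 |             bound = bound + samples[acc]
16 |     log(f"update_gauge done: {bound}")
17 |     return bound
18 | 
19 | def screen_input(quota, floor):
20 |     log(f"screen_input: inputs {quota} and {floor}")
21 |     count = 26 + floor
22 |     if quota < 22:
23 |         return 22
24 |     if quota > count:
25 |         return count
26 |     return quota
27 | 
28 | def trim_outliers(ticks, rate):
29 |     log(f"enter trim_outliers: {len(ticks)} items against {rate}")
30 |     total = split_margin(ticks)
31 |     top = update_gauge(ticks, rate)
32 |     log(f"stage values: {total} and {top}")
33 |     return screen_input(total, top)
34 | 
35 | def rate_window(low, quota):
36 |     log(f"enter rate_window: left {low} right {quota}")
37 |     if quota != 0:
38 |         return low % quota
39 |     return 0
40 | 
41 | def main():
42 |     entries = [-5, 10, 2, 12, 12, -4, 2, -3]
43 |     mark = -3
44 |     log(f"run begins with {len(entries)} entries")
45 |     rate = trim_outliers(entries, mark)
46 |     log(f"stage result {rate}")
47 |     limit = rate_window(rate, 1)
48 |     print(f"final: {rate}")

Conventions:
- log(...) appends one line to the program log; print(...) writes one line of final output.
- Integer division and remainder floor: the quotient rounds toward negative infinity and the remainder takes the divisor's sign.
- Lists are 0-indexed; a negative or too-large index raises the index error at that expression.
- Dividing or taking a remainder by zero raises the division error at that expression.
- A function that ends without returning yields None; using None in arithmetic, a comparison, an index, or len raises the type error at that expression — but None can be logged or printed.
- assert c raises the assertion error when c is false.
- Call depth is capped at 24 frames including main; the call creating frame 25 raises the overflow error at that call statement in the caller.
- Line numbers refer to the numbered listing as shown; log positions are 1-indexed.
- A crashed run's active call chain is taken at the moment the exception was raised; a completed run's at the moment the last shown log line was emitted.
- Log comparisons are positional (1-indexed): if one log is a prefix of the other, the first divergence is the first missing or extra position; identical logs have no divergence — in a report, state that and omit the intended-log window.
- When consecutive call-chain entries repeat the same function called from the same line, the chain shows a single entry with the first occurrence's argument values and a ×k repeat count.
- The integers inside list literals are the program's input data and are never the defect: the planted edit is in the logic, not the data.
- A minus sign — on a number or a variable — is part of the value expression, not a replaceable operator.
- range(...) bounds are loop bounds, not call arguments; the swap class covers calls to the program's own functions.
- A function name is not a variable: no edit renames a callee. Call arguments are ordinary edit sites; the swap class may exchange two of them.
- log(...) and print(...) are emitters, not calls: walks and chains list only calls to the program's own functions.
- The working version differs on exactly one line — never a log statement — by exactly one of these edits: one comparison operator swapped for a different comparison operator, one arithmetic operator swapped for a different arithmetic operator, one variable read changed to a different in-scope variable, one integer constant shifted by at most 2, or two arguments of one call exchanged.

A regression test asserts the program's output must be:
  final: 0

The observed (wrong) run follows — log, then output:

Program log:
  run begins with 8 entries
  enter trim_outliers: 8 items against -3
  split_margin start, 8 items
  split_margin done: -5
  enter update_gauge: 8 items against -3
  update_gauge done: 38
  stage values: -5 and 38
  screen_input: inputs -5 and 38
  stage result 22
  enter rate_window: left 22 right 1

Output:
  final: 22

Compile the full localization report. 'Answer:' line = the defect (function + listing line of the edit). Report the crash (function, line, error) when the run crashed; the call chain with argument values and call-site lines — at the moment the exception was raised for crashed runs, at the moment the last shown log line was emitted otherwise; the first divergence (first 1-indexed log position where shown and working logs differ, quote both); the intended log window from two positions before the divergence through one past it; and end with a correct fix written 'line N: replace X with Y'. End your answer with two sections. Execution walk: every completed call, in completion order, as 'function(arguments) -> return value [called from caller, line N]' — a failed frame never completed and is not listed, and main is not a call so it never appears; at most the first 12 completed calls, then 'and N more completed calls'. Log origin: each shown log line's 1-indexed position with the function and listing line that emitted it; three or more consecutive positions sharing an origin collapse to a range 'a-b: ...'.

Answer: the defect is in main at line 48.
The tell: Every logged value matches the working version; the printed result is what differs.
Call chain: main -> rate_window(22, 1) (called at line 47).
First divergence: none; the two logs match at every position.
Execution walk:
  split_margin([-5, 10, 2, 12, 12, -4, 2, -3]) -> -5  [called from trim_outliers, line 30]
  update_gauge([-5, 10, 2, 12, 12, -4, 2, -3], -3) -> 38  [called from trim_outliers, line 31]
  screen_input(-5, 38) -> 22  [called from trim_outliers, line 33]
  trim_outliers([-5, 10, 2, 12, 12, -4, 2, -3], -3) -> 22  [called from main, line 45]
  rate_window(22, 1) -> 0  [called from main, line 47]
Log line origins:
  1: logged in main at line 44
  2: logged in trim_outliers at line 29
  3: logged in split_margin at line 2
  4: logged in split_margin at line 7
  5: logged in update_gauge at line 11
  6: logged in update_gauge at line 16
  7: logged in trim_outliers at line 32
  8: logged in screen_input at line 20
  9: logged in main at line 46
  10: logged in rate_window at line 36
A correct fix: line 48: replace `rate` with `limit`.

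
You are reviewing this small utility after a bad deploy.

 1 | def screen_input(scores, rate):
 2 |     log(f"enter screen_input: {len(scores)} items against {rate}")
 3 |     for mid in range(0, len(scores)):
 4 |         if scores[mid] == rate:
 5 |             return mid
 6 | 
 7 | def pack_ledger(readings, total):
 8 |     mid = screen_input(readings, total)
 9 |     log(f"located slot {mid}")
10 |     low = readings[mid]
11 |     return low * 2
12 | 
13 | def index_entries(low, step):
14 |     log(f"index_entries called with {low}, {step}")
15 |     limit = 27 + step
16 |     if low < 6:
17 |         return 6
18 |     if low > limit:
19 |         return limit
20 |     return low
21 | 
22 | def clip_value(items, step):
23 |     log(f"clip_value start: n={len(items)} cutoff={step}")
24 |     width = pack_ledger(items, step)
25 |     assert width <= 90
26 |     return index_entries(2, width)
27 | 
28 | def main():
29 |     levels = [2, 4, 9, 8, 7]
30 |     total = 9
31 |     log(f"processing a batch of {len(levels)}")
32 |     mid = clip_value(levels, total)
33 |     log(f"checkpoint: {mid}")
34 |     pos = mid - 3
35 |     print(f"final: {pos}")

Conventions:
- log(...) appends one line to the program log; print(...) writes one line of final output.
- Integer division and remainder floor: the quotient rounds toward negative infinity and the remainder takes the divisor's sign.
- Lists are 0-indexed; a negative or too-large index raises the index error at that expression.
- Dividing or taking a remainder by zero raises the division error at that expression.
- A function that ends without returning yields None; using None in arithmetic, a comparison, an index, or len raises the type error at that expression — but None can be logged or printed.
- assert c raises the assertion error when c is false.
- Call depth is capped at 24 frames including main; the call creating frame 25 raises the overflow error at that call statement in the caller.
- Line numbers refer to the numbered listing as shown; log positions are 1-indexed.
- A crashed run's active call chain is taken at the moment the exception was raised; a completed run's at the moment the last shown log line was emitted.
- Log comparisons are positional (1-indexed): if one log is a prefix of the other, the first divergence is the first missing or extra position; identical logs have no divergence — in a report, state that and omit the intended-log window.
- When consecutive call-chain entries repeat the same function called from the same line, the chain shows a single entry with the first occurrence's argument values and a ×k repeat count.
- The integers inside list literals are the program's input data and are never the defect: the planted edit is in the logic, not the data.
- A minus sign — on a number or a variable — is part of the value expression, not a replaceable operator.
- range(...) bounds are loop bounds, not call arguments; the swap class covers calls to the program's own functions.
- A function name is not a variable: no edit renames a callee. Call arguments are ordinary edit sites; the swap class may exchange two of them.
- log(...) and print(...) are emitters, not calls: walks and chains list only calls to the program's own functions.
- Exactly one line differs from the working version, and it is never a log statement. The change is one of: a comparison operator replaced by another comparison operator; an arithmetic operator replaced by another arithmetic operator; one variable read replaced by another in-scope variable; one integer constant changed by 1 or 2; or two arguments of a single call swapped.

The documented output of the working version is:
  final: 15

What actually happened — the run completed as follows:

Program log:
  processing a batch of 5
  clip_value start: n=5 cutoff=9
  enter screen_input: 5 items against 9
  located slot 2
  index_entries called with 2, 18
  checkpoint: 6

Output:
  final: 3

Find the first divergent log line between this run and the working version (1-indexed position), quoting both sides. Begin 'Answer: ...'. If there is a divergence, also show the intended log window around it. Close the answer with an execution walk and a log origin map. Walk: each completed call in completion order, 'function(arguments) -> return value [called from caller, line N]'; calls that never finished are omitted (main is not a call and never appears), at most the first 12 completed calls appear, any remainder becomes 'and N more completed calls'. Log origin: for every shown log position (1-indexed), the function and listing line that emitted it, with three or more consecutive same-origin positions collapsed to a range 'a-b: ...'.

Answer: position 5 — the shown line 'index_entries called with 2, 18' should read 'index_entries called with 18, 2'.
Intended log window:
  3: enter screen_input: 5 items against 9
  4: located slot 2
  5: index_entries called with 18, 2
  6: checkpoint: 18
Execution walk:
  screen_input([2, 4, 9, 8, 7], 9) -> 2  [called from pack_ledger, line 8]
  pack_ledger([2, 4, 9, 8, 7], 9) -> 18  [called from clip_value, line 24]
  index_entries(2, 18) -> 6  [called from clip_value, line 26]
  clip_value([2, 4, 9, 8, 7], 9) -> 6  [called from main, line 32]
Log origin:
  1: logged in main at line 31
  2: logged in clip_value at line 23
  3: logged in screen_input at line 2
  4: logged in pack_ledger at line 9
  5: logged in index_entries at line 14
  6: logged in main at line 33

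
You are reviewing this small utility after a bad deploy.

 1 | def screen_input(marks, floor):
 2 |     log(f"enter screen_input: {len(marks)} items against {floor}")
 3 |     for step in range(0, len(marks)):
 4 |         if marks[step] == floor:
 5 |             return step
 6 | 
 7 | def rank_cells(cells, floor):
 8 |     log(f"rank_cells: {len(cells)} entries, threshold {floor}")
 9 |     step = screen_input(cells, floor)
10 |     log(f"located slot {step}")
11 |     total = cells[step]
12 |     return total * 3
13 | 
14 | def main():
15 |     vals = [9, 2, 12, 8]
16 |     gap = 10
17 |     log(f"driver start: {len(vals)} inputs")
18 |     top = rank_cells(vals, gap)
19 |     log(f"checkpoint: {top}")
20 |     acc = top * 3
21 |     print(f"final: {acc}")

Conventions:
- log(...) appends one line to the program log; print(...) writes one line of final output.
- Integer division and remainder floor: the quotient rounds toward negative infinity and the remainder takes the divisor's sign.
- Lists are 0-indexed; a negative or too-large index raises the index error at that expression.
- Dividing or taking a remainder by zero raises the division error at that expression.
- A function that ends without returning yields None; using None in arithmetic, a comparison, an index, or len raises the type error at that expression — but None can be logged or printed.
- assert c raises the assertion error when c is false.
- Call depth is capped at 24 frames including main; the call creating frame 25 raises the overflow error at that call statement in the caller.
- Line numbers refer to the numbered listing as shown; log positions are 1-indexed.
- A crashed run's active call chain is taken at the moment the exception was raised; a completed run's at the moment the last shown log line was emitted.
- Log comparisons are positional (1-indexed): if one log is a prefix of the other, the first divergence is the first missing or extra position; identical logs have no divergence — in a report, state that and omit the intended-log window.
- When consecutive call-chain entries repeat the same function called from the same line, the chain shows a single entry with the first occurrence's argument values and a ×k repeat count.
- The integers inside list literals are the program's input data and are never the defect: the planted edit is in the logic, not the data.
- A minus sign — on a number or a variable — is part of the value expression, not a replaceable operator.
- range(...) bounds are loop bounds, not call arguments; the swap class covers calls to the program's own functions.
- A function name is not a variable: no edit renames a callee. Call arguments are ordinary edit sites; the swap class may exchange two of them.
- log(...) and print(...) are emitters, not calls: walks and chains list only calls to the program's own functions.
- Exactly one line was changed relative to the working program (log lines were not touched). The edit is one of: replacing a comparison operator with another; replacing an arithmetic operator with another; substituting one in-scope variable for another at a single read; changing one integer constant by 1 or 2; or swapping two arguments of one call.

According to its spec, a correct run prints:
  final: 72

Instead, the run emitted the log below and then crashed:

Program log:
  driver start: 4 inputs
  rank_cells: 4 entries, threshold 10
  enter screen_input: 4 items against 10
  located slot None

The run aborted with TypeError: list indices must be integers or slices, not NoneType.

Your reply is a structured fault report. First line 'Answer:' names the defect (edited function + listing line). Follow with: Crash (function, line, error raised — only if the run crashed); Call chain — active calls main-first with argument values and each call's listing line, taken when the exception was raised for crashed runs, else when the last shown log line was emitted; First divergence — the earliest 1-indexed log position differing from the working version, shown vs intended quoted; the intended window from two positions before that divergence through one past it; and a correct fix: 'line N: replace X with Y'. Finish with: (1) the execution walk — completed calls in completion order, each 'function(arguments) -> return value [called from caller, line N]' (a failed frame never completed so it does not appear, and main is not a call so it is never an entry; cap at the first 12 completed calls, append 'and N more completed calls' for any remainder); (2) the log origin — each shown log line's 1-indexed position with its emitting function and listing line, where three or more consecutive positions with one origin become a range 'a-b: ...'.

Answer: the defect is in main at line 16.
Key observation: Everything matches until log position 2, which reads 'rank_cells: 4 entries, threshold 10' in place of 'rank_cells: 4 entries, threshold 8'.
Crash: rank_cells, line 11, TypeError.
Call chain: main -> rank_cells([9, 2, 12, 8], 10) (called at line 18).
First divergence: position 2; shown 'rank_cells: 4 entries, threshold 10' vs intended 'rank_cells: 4 entries, threshold 8'.
Intended log window:
  1: driver start: 4 inputs
  2: rank_cells: 4 entries, threshold 8
  3: enter screen_input: 4 items against 8
Execution walk:
  screen_input([9, 2, 12, 8], 10) -> None  [called from rank_cells, line 9]
Log origin:
  1: emitted by main (line 17)
  2: emitted by rank_cells (line 8)
  3: emitted by screen_input (line 2)
  4: emitted by rank_cells (line 10)
A correct fix: line 16: replace `10` with `8`.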